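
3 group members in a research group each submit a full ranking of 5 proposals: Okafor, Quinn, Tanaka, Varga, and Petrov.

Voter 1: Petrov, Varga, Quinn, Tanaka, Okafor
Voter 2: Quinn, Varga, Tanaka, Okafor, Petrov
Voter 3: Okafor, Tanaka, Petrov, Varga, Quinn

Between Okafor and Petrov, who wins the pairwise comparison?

Ballots ranking Okafor above Petrov: 2.
Ballots ranking Petrov above Okafor: 1.
Okafor wins the head-to-head, 2–1.

Okafor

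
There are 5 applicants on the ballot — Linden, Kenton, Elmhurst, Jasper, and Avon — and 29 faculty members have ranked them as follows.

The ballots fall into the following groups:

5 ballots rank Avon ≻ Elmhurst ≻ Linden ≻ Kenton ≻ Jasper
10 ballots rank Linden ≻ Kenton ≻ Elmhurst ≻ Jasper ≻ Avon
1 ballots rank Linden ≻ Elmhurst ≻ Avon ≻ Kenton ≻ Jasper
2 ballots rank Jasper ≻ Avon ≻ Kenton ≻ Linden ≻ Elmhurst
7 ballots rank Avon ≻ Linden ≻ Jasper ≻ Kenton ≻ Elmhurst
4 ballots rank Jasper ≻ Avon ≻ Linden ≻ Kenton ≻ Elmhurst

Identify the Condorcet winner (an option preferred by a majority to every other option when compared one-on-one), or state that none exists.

Head-to-head results (29 voters total):
Linden vs Kenton: Linden wins 27–2.
Linden vs Elmhurst: Linden wins 24–5.
Linden vs Jasper: Linden wins 23–6.
Linden vs Avon: Avon wins 18–11.
Kenton vs Elmhurst: Kenton wins 23–6.
Kenton vs Jasper: Kenton wins 16–13.
Kenton vs Avon: Avon wins 19–10.
Elmhurst vs Jasper: Elmhurst wins 16–13.
Elmhurst vs Avon: Avon wins 18–11.
Jasper vs Avon: Jasper wins 16–13.
No candidate beats all others: Linden beats Jasper beats Avon beats Linden, a majority cycle.

No Condorcet winner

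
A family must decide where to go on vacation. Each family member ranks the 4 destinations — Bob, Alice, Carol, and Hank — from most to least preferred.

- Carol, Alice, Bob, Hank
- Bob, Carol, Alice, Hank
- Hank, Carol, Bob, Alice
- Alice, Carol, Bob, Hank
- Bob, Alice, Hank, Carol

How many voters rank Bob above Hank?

Ballots ranking Bob above Hank: 4.
Ballots ranking Hank above Bob: 1.
So 4 of 5 voters prefer Bob to Hank.

4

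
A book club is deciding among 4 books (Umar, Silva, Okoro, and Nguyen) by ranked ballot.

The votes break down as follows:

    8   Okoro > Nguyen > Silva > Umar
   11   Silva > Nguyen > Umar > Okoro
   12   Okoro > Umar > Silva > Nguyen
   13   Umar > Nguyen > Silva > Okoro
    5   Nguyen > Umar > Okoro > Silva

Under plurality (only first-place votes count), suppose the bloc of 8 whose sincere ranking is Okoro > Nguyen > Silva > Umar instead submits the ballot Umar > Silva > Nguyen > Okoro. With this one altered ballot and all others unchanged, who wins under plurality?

First-place totals with the altered ballot: Umar 21, Silva 11, Okoro 12, Nguyen 5.
The switch changes the winner from Okoro to Umar.

Umar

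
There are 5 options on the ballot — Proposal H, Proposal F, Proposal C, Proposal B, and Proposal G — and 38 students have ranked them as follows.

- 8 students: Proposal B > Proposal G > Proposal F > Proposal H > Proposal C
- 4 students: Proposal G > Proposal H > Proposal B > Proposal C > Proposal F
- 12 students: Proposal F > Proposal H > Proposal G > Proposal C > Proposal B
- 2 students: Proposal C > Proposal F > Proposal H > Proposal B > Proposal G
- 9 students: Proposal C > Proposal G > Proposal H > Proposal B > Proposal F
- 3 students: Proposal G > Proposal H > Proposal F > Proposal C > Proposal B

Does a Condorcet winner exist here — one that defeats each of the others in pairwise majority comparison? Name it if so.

Head-to-head results (38 voters total):
Proposal H vs Proposal F: Proposal F wins 22–16.
Proposal H vs Proposal C: Proposal H wins 27–11.
Proposal H vs Proposal B: Proposal H wins 30–8.
Proposal H vs Proposal G: Proposal G wins 24–14.
Proposal F vs Proposal C: Proposal F wins 23–15.
Proposal F vs Proposal B: Proposal B wins 21–17.
Proposal F vs Proposal G: Proposal G wins 24–14.
Proposal C vs Proposal B: Proposal C wins 26–12.
Proposal C vs Proposal G: Proposal G wins 27–11.
Proposal B vs Proposal G: Proposal G wins 28–10.
Proposal G beats each rival — Proposal H (24–14), Proposal F (24–14), Proposal C (27–11), Proposal B (28–10) — so Proposal G is the Condorcet winner.

Proposal G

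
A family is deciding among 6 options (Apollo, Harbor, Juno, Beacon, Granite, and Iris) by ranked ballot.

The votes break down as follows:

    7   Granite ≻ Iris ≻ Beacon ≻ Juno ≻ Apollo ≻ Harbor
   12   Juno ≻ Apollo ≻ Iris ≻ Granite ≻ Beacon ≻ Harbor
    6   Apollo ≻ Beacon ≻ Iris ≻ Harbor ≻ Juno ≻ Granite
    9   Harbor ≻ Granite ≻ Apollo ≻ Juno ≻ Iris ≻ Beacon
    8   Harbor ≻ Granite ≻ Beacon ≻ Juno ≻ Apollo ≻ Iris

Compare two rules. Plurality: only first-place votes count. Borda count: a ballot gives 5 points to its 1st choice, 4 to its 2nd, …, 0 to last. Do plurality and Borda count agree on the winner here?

No

Plurality first-place counts: Apollo 6, Harbor 17, Juno 12, Beacon 0, Granite 7, Iris 0 → Harbor.
Borda totals: Apollo 120, Harbor 97, Juno 114, Beacon 81, Granite 127, Iris 91 → Granite.
The two rules disagree: plurality picks Harbor, Borda picks Granite.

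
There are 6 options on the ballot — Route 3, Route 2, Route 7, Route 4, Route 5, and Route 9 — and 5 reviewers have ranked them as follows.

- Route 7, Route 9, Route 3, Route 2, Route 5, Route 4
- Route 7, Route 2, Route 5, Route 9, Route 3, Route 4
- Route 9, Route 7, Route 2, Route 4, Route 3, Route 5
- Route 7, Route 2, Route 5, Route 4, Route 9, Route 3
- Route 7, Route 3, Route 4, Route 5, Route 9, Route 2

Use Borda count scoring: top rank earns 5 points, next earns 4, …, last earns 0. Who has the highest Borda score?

Borda scores:
  Route 3: 3 + 1 + 1 + 0 + 4 = 9
  Route 2: 2 + 4 + 3 + 4 + 0 = 13
  Route 7: 5 + 5 + 4 + 5 + 5 = 24
  Route 4: 0 + 0 + 2 + 2 + 3 = 7
  Route 5: 1 + 3 + 0 + 3 + 2 = 9
  Route 9: 4 + 2 + 5 + 1 + 1 = 13
Route 7 has the highest total.

Route 7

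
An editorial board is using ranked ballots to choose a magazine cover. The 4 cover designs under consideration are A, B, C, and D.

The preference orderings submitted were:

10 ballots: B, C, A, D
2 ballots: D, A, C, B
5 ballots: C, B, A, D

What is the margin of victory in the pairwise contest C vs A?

Ballots ranking C above A: 10+5 = 15.
Ballots ranking A above C: 2.
C wins 15–2, a margin of 13.

13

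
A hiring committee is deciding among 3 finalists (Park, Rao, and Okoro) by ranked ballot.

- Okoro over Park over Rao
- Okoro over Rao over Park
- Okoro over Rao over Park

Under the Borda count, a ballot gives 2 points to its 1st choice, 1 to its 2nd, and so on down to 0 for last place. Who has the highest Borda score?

Okoro

Borda scores:
  Park: 1 + 0 + 0 = 1
  Rao: 0 + 1 + 1 = 2
  Okoro: 2 + 2 + 2 = 6
Okoro has the highest total.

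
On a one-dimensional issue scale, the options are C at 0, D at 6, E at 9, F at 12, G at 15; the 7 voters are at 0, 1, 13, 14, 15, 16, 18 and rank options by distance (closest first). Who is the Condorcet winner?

With single-peaked preferences on a line, the Condorcet winner is the candidate closest to the median voter.
The median voter (position 14) is closest to G at 15.
Check: G vs E — voters closer to G: 5 of 7.

G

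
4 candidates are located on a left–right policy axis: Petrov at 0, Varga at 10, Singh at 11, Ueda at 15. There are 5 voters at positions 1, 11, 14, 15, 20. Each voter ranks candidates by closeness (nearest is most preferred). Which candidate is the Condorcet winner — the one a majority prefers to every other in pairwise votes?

With single-peaked preferences on a line, the Condorcet winner is the candidate closest to the median voter.
The median voter (position 14) is closest to Ueda at 15.
Check: Ueda vs Singh — voters closer to Ueda: 3 of 5.

Ueda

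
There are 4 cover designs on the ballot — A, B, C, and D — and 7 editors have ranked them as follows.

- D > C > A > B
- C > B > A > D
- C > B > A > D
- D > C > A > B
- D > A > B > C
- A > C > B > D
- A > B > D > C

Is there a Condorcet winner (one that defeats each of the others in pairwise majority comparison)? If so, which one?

Head-to-head results (7 voters total):
A vs B: A wins 5–2.
A vs C: C wins 4–3.
A vs D: A wins 4–3.
B vs C: C wins 5–2.
B vs D: B wins 4–3.
C vs D: D wins 4–3.
No candidate beats all others: A beats D beats C beats A, a majority cycle.

None — there is no Condorcet winner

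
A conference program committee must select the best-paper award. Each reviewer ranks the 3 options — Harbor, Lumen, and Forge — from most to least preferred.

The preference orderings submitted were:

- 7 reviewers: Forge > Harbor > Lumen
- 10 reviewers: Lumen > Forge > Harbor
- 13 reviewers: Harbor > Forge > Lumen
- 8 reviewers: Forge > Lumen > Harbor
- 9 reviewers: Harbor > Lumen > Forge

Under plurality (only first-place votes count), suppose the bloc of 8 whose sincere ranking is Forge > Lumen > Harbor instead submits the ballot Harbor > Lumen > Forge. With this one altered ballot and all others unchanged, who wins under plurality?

Harbor

First-place totals with the altered ballot: Harbor 30, Lumen 10, Forge 7.
The winner is unchanged: still Harbor.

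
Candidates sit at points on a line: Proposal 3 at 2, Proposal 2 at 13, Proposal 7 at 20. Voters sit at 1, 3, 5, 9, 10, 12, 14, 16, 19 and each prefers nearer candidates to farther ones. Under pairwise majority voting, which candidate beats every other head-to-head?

With single-peaked preferences on a line, the Condorcet winner is the candidate closest to the median voter.
The median voter (position 10) is closest to Proposal 2 at 13.
Check: Proposal 2 vs Proposal 3 — voters closer to Proposal 2: 6 of 9.

Proposal 2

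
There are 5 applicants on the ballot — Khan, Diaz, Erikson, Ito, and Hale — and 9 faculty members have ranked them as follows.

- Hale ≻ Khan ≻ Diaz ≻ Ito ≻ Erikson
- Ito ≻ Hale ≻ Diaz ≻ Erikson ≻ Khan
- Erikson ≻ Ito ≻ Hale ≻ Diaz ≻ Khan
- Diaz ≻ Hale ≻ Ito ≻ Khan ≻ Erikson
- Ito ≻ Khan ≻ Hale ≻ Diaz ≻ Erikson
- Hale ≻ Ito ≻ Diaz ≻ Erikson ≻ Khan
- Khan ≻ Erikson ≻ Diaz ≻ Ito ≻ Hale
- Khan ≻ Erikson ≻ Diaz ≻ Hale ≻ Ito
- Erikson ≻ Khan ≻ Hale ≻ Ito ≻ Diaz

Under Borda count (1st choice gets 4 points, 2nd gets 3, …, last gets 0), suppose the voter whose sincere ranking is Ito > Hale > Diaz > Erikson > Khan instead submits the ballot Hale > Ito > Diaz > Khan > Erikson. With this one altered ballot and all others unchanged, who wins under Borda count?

Hale

Borda totals with the altered ballot: Khan 19, Diaz 16, Erikson 15, Ito 18, Hale 22.
The winner is unchanged: still Hale.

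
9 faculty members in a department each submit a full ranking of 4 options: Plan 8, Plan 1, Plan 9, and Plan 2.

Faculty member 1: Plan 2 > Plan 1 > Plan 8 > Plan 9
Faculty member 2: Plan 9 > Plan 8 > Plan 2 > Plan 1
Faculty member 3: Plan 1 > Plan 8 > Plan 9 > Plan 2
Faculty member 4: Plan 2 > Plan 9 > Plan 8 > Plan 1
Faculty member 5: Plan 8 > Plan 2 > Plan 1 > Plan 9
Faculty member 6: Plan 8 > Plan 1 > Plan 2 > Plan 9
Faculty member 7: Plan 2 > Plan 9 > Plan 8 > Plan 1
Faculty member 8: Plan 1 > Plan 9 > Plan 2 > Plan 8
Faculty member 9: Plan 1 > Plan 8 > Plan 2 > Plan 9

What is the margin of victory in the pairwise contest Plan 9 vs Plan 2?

Ballots ranking Plan 9 above Plan 2: 3.
Ballots ranking Plan 2 above Plan 9: 6.
Plan 2 wins 6–3, a margin of 3.

3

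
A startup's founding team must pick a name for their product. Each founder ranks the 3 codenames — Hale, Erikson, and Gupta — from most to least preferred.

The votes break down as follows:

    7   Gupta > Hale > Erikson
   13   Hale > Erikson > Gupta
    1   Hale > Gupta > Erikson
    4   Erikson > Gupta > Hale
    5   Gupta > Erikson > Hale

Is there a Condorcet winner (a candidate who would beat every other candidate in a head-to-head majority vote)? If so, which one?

None — there is no Condorcet winner

Head-to-head results (30 voters total):
Hale vs Erikson: Hale wins 21–9.
Hale vs Gupta: Gupta wins 16–14.
Erikson vs Gupta: Erikson wins 17–13.
No candidate beats all others: Hale beats Erikson beats Gupta beats Hale, a majority cycle.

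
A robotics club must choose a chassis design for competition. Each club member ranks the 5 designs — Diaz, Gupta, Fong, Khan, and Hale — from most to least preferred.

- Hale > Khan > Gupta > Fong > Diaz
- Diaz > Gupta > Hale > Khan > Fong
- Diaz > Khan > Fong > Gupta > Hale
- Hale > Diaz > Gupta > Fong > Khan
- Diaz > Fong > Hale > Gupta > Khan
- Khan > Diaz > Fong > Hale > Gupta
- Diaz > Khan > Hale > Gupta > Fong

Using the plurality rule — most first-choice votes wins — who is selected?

Diaz

First-place vote totals:
  Diaz: 4
  Gupta: 0
  Fong: 0
  Khan: 1
  Hale: 2
Diaz has the most first-place votes.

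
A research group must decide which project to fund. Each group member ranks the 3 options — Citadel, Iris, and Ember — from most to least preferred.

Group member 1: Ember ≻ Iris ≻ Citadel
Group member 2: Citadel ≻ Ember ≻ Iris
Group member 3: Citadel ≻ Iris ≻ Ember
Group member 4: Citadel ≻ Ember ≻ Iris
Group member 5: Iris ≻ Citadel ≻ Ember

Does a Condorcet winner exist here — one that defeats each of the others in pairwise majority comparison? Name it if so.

Citadel

Head-to-head results (5 voters total):
Citadel vs Iris: Citadel wins 3–2.
Citadel vs Ember: Citadel wins 4–1.
Iris vs Ember: Ember wins 3–2.
Citadel beats each rival — Iris (3–2), Ember (4–1) — so Citadel is the Condorcet winner.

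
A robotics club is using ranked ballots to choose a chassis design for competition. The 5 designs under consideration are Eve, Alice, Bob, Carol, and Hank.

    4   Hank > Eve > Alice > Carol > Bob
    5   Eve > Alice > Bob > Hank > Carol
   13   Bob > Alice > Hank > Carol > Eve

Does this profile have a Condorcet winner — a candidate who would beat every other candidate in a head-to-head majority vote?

Yes

Head-to-head results (22 voters total):
Eve vs Alice: Alice wins 13–9.
Eve vs Bob: Bob wins 13–9.
Eve vs Carol: Carol wins 13–9.
Eve vs Hank: Hank wins 17–5.
Alice vs Bob: Bob wins 13–9.
Alice vs Carol: Alice wins 22–0.
Alice vs Hank: Alice wins 18–4.
Bob vs Carol: Bob wins 18–4.
Bob vs Hank: Bob wins 18–4.
Carol vs Hank: Hank wins 22–0.
Bob beats each rival — Eve (13–9), Alice (13–9), Carol (18–4), Hank (18–4) — so Bob is the Condorcet winner.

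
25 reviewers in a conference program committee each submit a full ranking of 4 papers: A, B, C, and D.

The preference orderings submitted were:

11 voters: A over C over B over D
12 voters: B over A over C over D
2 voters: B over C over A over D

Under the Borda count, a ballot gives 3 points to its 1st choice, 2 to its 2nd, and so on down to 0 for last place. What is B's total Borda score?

Borda scores:
  A: 11·3 + 12·2 + 2·1 = 59
  B: 11·1 + 12·3 + 2·3 = 53
  C: 11·2 + 12·1 + 2·2 = 38
  D: 11·0 + 12·0 + 2·0 = 0

53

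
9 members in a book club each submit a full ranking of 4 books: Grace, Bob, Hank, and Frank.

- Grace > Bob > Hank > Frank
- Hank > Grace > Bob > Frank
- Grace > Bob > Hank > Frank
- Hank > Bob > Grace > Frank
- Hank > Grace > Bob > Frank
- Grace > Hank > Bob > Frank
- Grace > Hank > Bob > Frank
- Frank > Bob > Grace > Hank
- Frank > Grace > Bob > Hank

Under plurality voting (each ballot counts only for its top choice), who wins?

Grace

First-place vote totals:
  Grace: 4
  Bob: 0
  Hank: 3
  Frank: 2
Grace has the most first-place votes.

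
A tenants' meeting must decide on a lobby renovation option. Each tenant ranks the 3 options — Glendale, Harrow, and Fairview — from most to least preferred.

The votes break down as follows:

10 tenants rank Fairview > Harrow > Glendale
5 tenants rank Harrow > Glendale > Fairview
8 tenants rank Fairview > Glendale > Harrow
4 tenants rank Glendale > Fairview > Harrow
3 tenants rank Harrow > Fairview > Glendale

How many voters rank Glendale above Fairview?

Ballots ranking Glendale above Fairview: 5+4 = 9.
Ballots ranking Fairview above Glendale: 10+8+3 = 21.
So 9 of 30 voters prefer Glendale to Fairview.

9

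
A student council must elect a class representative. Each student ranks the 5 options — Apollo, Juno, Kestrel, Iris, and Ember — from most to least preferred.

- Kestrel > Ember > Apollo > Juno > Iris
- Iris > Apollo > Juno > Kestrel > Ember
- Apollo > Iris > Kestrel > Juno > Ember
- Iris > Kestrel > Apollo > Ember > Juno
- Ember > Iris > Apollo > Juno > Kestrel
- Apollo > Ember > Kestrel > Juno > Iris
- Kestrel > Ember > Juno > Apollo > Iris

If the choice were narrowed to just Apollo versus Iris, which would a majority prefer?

Apollo

Ballots ranking Apollo above Iris: 4.
Ballots ranking Iris above Apollo: 3.
Apollo wins the head-to-head, 4–3.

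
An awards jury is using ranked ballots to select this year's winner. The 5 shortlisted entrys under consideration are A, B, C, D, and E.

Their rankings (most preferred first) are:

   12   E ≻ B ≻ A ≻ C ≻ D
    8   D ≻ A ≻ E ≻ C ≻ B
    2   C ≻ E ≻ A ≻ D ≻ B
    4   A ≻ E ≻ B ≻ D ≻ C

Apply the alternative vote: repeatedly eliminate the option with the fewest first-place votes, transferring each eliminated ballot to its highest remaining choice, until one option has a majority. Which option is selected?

E

Round 1: E 12, D 8, A 4, C 2, B 0. B has the fewest and is eliminated.
Round 2: E 12, D 8, A 4, C 2. C has the fewest and is eliminated.
Round 3: E 14, D 8, A 4. E has a majority.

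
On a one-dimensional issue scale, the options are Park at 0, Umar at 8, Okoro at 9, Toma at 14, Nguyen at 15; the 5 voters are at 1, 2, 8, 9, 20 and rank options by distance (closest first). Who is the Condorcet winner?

With single-peaked preferences on a line, the Condorcet winner is the candidate closest to the median voter.
The median voter (position 8) is closest to Umar at 8.
Check: Umar vs Nguyen — voters closer to Umar: 4 of 5.

Umar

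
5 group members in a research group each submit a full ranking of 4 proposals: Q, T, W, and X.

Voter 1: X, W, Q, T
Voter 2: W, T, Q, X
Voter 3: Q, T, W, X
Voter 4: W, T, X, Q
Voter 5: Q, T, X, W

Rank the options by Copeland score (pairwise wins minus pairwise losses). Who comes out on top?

Pairwise results:
  Q vs T: Q wins 3–2.
  Q vs W: W wins 3–2.
  Q vs X: Q wins 3–2.
  T vs W: W wins 3–2.
  T vs X: T wins 4–1.
  W vs X: W wins 3–2.
Copeland scores (wins − losses):
  Q: 2 − 1 = 1
  T: 1 − 2 = -1
  W: 3 − 0 = 3
  X: 0 − 3 = -3
W has the best Copeland score.

W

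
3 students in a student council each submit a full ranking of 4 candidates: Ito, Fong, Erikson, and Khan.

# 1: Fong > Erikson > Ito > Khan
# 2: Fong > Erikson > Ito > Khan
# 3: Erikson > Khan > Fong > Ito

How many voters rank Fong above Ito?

3

Ballots ranking Fong above Ito: 3.
Ballots ranking Ito above Fong: 0.
So 3 of 3 voters prefer Fong to Ito.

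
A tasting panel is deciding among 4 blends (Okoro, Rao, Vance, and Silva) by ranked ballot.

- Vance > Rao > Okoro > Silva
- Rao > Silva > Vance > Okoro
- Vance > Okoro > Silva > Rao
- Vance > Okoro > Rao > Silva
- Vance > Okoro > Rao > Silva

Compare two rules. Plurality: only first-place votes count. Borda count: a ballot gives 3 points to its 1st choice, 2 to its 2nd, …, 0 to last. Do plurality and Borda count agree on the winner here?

Yes

Plurality first-place counts: Okoro 0, Rao 1, Vance 4, Silva 0 → Vance.
Borda totals: Okoro 7, Rao 7, Vance 13, Silva 3 → Vance.
The two rules agree on Vance.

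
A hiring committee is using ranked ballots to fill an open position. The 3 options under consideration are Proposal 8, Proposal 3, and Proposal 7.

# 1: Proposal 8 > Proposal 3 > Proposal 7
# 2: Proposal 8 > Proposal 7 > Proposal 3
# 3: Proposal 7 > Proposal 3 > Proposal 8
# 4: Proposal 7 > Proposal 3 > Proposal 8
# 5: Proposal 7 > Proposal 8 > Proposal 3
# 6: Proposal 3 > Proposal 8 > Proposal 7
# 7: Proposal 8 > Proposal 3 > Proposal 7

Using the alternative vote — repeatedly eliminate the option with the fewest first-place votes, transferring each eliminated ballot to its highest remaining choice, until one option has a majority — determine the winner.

Proposal 8

Round 1: Proposal 8 3, Proposal 7 3, Proposal 3 1. Proposal 3 has the fewest and is eliminated.
Round 2: Proposal 8 4, Proposal 7 3. Proposal 8 has a majority.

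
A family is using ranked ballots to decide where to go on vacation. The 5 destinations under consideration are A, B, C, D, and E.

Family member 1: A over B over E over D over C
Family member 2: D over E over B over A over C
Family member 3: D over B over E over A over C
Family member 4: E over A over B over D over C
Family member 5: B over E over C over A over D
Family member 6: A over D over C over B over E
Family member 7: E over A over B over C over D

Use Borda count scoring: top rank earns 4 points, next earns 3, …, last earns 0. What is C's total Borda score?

Borda scores:
  A: 4 + 1 + 1 + 3 + 1 + 4 + 3 = 17
  B: 3 + 2 + 3 + 2 + 4 + 1 + 2 = 17
  C: 0 + 0 + 0 + 0 + 2 + 2 + 1 = 5
  D: 1 + 4 + 4 + 1 + 0 + 3 + 0 = 13
  E: 2 + 3 + 2 + 4 + 3 + 0 + 4 = 18

5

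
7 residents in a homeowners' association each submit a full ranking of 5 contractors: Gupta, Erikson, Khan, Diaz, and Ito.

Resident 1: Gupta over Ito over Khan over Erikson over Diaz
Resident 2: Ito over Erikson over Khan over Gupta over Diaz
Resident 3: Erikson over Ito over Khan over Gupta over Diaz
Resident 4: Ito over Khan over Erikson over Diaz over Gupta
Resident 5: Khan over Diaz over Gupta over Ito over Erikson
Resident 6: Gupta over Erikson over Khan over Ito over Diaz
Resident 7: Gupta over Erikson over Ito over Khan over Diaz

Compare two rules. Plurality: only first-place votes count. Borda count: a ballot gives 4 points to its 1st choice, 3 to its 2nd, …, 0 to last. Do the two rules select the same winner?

No

Plurality first-place counts: Gupta 3, Erikson 1, Khan 1, Diaz 0, Ito 2 → Gupta.
Borda totals: Gupta 16, Erikson 16, Khan 16, Diaz 4, Ito 18 → Ito.
The two rules disagree: plurality picks Gupta, Borda picks Ito.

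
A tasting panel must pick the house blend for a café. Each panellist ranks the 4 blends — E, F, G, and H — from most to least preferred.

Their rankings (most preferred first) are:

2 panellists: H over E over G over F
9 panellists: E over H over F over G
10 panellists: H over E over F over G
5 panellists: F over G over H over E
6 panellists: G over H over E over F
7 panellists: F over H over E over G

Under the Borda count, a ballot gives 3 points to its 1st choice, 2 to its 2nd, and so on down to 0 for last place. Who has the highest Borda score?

H

Borda scores:
  E: 2·2 + 9·3 + 10·2 + 5·0 + 6·1 + 7·1 = 64
  F: 2·0 + 9·1 + 10·1 + 5·3 + 6·0 + 7·3 = 55
  G: 2·1 + 9·0 + 10·0 + 5·2 + 6·3 + 7·0 = 30
  H: 2·3 + 9·2 + 10·3 + 5·1 + 6·2 + 7·2 = 85
H has the highest total.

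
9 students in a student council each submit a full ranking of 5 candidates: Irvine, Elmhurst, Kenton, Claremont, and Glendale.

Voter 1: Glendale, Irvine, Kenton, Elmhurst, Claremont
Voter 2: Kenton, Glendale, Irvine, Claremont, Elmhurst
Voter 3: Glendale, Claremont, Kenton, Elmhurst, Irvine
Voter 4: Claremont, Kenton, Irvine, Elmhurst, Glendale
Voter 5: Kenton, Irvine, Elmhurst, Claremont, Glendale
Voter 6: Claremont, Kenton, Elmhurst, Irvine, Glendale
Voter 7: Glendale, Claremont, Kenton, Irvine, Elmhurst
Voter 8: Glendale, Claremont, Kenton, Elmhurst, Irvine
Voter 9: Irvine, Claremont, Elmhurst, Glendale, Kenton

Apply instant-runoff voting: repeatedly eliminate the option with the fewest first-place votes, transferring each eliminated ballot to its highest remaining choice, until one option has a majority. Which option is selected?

Glendale

Round 1: Glendale 4, Kenton 2, Claremont 2, Irvine 1, Elmhurst 0. Elmhurst has the fewest and is eliminated.
Round 2: Glendale 4, Kenton 2, Claremont 2, Irvine 1. Irvine has the fewest and is eliminated.
Round 3: Glendale 4, Claremont 3, Kenton 2. Kenton has the fewest and is eliminated.
Round 4: Glendale 5, Claremont 4. Glendale has a majority.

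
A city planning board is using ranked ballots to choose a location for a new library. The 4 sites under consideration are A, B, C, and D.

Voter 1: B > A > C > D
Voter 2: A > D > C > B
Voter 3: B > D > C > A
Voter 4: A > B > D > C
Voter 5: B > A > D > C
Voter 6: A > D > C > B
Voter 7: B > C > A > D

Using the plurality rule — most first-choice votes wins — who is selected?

First-place vote totals:
  A: 3
  B: 4
  C: 0
  D: 0
B has the most first-place votes.

B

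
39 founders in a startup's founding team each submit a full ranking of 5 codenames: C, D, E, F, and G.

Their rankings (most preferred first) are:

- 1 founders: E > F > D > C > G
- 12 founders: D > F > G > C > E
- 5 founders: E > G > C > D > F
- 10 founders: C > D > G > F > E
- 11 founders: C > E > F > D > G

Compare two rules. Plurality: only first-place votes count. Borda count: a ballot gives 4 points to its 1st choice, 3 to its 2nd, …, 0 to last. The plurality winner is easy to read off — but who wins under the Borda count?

Plurality first-place counts: C 21, D 12, E 6, F 0, G 0 → C.
Borda totals: C 107, D 96, E 57, F 71, G 59 → C.

C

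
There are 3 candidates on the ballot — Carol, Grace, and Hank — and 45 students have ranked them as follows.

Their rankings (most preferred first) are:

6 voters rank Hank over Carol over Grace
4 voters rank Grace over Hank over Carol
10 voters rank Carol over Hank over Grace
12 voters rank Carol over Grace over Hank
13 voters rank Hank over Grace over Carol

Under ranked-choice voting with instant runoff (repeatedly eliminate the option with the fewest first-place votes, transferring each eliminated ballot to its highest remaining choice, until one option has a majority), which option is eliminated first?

Round 1: Carol 22, Hank 19, Grace 4. Grace has the fewest and is eliminated.
Round 2: Hank 23, Carol 22. Hank has a majority.

Grace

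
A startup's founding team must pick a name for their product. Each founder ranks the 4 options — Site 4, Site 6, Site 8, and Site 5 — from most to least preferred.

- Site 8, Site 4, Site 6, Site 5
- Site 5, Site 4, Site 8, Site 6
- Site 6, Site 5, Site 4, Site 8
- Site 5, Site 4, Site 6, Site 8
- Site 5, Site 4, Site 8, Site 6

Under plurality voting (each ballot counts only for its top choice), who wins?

First-place vote totals:
  Site 4: 0
  Site 6: 1
  Site 8: 1
  Site 5: 3
Site 5 has the most first-place votes.

Site 5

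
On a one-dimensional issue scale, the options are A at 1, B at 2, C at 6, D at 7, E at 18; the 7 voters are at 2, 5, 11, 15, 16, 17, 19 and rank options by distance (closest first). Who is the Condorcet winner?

E

With single-peaked preferences on a line, the Condorcet winner is the candidate closest to the median voter.
The median voter (position 15) is closest to E at 18.
Check: E vs C — voters closer to E: 4 of 7.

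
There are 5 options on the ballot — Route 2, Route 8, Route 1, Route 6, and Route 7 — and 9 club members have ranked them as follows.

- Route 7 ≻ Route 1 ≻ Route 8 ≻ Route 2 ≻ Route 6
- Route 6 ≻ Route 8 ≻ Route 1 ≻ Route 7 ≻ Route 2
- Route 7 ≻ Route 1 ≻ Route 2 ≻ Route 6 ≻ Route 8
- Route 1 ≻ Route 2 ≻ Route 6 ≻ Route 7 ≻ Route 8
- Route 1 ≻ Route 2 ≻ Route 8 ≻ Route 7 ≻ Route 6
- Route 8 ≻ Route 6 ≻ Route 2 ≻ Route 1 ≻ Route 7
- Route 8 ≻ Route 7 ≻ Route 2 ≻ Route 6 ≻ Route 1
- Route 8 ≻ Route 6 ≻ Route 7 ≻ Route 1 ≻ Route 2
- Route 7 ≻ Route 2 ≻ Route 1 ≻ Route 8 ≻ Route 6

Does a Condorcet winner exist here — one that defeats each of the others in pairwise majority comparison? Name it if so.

None — there is no Condorcet winner

Head-to-head results (9 voters total):
Route 2 vs Route 8: Route 8 wins 5–4.
Route 2 vs Route 1: Route 1 wins 6–3.
Route 2 vs Route 6: Route 2 wins 6–3.
Route 2 vs Route 7: Route 7 wins 6–3.
Route 8 vs Route 1: Route 1 wins 5–4.
Route 8 vs Route 6: Route 8 wins 6–3.
Route 8 vs Route 7: Route 8 wins 5–4.
Route 1 vs Route 6: Route 1 wins 5–4.
Route 1 vs Route 7: Route 7 wins 5–4.
Route 6 vs Route 7: Route 7 wins 5–4.
No candidate beats all others: Route 8 beats Route 7 beats Route 1 beats Route 8, a majority cycle.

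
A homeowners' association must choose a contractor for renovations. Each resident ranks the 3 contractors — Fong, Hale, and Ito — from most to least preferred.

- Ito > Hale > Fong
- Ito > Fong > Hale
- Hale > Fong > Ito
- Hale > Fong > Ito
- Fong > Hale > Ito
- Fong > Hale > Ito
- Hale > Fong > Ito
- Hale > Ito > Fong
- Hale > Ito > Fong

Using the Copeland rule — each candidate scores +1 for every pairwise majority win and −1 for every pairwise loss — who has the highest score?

Pairwise results:
  Fong vs Hale: Hale wins 6–3.
  Fong vs Ito: Fong wins 5–4.
  Hale vs Ito: Hale wins 7–2.
Copeland scores (wins − losses):
  Fong: 1 − 1 = 0
  Hale: 2 − 0 = 2
  Ito: 0 − 2 = -2
Hale has the best Copeland score.

Hale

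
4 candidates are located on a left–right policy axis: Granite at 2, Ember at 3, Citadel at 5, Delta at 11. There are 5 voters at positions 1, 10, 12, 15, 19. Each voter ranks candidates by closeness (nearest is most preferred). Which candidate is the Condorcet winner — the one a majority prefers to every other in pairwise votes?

With single-peaked preferences on a line, the Condorcet winner is the candidate closest to the median voter.
The median voter (position 12) is closest to Delta at 11.
Check: Delta vs Granite — voters closer to Delta: 4 of 5.

Delta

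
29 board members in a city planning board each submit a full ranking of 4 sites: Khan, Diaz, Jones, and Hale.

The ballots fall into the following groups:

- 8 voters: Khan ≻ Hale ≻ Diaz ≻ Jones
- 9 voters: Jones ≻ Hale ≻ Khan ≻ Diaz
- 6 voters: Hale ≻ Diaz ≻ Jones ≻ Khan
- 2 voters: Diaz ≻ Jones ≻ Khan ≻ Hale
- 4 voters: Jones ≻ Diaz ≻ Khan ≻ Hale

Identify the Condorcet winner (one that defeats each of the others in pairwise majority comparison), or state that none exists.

Head-to-head results (29 voters total):
Khan vs Diaz: Khan wins 17–12.
Khan vs Jones: Jones wins 21–8.
Khan vs Hale: Hale wins 15–14.
Diaz vs Jones: Diaz wins 16–13.
Diaz vs Hale: Hale wins 23–6.
Jones vs Hale: Jones wins 15–14.
No candidate beats all others: Khan beats Diaz beats Jones beats Khan, a majority cycle.

No Condorcet winner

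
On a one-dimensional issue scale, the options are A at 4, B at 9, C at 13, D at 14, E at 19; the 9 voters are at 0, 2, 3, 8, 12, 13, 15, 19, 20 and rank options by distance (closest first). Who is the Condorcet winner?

C

With single-peaked preferences on a line, the Condorcet winner is the candidate closest to the median voter.
The median voter (position 12) is closest to C at 13.
Check: C vs D — voters closer to C: 6 of 9.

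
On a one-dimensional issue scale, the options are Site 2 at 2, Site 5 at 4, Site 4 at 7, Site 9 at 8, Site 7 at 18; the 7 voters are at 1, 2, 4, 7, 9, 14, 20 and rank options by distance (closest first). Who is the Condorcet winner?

Site 4

With single-peaked preferences on a line, the Condorcet winner is the candidate closest to the median voter.
The median voter (position 7) is closest to Site 4 at 7.
Check: Site 4 vs Site 2 — voters closer to Site 4: 4 of 7.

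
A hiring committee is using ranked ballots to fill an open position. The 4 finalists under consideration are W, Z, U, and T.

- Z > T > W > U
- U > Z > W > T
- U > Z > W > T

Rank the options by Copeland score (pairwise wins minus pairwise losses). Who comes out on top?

Pairwise results:
  W vs Z: Z wins 3–0.
  W vs U: U wins 2–1.
  W vs T: W wins 2–1.
  Z vs U: U wins 2–1.
  Z vs T: Z wins 3–0.
  U vs T: U wins 2–1.
Copeland scores (wins − losses):
  W: 1 − 2 = -1
  Z: 2 − 1 = 1
  U: 3 − 0 = 3
  T: 0 − 3 = -3
U has the best Copeland score.

U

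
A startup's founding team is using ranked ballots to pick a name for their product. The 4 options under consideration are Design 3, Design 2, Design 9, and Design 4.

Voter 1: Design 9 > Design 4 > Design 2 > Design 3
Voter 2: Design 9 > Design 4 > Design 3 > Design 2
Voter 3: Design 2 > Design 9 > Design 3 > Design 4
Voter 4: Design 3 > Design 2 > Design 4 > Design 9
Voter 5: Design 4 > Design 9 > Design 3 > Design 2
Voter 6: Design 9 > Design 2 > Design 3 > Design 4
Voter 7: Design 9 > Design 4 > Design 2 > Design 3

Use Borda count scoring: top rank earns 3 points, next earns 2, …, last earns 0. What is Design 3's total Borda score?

Borda scores:
  Design 3: 0 + 1 + 1 + 3 + 1 + 1 + 0 = 7
  Design 2: 1 + 0 + 3 + 2 + 0 + 2 + 1 = 9
  Design 9: 3 + 3 + 2 + 0 + 2 + 3 + 3 = 16
  Design 4: 2 + 2 + 0 + 1 + 3 + 0 + 2 = 10

7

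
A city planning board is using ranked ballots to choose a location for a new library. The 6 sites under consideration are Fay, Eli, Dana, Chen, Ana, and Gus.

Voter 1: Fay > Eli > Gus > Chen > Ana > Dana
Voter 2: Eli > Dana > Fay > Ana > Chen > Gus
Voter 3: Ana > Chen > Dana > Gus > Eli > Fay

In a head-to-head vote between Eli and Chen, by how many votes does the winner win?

1

Ballots ranking Eli above Chen: 2.
Ballots ranking Chen above Eli: 1.
Eli wins 2–1, a margin of 1.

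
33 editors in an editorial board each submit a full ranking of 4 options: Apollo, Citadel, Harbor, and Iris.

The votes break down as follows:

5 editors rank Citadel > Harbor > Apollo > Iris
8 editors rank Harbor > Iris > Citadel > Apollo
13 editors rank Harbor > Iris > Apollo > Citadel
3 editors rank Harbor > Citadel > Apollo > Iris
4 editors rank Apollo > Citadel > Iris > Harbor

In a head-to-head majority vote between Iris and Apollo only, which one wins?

Iris

Ballots ranking Iris above Apollo: 8+13 = 21.
Ballots ranking Apollo above Iris: 5+3+4 = 12.
Iris wins the head-to-head, 21–12.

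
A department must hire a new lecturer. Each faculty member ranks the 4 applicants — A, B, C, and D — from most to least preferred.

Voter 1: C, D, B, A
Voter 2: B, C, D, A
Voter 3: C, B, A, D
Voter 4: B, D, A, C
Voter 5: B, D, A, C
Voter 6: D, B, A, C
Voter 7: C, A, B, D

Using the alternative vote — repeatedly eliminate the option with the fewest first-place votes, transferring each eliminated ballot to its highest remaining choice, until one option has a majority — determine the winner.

Round 1: B 3, C 3, D 1, A 0. A has the fewest and is eliminated.
Round 2: B 3, C 3, D 1. D has the fewest and is eliminated.
Round 3: B 4, C 3. B has a majority.

B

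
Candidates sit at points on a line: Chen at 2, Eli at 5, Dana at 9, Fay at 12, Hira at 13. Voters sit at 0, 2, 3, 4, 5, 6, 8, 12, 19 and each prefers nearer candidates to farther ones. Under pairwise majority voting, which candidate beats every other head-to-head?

Eli

With single-peaked preferences on a line, the Condorcet winner is the candidate closest to the median voter.
The median voter (position 5) is closest to Eli at 5.
Check: Eli vs Dana — voters closer to Eli: 6 of 9.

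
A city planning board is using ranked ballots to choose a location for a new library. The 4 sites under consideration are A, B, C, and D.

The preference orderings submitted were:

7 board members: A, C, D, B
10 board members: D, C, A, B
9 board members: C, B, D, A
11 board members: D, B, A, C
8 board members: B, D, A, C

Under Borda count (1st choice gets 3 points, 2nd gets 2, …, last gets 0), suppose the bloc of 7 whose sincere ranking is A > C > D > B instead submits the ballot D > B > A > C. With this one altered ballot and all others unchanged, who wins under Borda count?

Borda totals with the altered ballot: A 36, B 78, C 47, D 109.
The winner is unchanged: still D.

D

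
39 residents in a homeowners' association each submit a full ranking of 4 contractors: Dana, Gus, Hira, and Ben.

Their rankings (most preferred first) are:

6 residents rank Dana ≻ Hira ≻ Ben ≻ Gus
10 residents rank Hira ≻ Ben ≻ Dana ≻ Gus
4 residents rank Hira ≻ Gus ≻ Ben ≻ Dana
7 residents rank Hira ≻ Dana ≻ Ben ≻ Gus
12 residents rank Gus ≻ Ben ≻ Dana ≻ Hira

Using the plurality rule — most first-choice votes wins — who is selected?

Hira

First-place vote totals:
  Dana: 6
  Gus: 12
  Hira: 21
  Ben: 0
Hira has the most first-place votes.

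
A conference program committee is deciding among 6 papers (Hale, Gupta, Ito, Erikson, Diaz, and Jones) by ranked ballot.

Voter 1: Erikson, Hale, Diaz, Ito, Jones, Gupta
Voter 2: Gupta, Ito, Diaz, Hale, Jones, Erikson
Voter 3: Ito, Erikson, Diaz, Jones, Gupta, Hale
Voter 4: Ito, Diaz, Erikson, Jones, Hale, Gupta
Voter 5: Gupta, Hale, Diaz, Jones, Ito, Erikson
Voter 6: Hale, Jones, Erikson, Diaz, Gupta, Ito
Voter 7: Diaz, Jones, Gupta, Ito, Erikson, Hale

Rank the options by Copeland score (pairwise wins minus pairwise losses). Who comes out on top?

Pairwise results:
  Hale vs Gupta: Gupta wins 4–3.
  Hale vs Ito: Ito wins 4–3.
  Hale vs Erikson: Erikson wins 4–3.
  Hale vs Diaz: Diaz wins 4–3.
  Hale vs Jones: Hale wins 4–3.
  Gupta vs Ito: Gupta wins 4–3.
  Gupta vs Erikson: Erikson wins 4–3.
  Gupta vs Diaz: Diaz wins 5–2.
  Gupta vs Jones: Jones wins 5–2.
  Ito vs Erikson: Ito wins 5–2.
  Ito vs Diaz: Diaz wins 4–3.
  Ito vs Jones: Ito wins 4–3.
  Erikson vs Diaz: Diaz wins 4–3.
  Erikson vs Jones: Jones wins 4–3.
  Diaz vs Jones: Diaz wins 6–1.
Copeland scores (wins − losses):
  Hale: 1 − 4 = -3
  Gupta: 2 − 3 = -1
  Ito: 3 − 2 = 1
  Erikson: 2 − 3 = -1
  Diaz: 5 − 0 = 5
  Jones: 2 − 3 = -1
Diaz has the best Copeland score.

Diaz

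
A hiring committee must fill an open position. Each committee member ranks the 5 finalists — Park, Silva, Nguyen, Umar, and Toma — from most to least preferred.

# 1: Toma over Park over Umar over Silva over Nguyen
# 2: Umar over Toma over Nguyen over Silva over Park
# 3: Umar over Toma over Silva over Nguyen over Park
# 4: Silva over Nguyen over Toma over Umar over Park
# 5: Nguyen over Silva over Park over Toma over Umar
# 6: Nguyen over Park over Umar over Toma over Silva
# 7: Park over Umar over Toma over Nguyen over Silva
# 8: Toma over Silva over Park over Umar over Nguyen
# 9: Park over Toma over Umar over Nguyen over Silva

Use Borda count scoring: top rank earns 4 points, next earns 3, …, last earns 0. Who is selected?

Borda scores:
  Park: 3 + 0 + 0 + 0 + 2 + 3 + 4 + 2 + 4 = 18
  Silva: 1 + 1 + 2 + 4 + 3 + 0 + 0 + 3 + 0 = 14
  Nguyen: 0 + 2 + 1 + 3 + 4 + 4 + 1 + 0 + 1 = 16
  Umar: 2 + 4 + 4 + 1 + 0 + 2 + 3 + 1 + 2 = 19
  Toma: 4 + 3 + 3 + 2 + 1 + 1 + 2 + 4 + 3 = 23
Toma has the highest total.

Toma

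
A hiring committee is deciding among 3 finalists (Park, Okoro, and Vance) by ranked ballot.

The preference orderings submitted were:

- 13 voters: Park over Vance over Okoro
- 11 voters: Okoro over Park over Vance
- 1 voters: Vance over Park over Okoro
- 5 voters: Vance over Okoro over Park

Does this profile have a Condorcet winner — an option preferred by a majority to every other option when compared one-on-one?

No

Head-to-head results (30 voters total):
Park vs Okoro: Okoro wins 16–14.
Park vs Vance: Park wins 24–6.
Okoro vs Vance: Vance wins 19–11.
No candidate beats all others: Park beats Vance beats Okoro beats Park, a majority cycle.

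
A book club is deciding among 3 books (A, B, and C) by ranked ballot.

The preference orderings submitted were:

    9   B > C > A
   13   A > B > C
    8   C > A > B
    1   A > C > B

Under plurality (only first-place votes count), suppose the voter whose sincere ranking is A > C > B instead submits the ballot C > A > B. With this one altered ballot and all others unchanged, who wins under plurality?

First-place totals with the altered ballot: A 13, B 9, C 9.
The winner is unchanged: still A.

A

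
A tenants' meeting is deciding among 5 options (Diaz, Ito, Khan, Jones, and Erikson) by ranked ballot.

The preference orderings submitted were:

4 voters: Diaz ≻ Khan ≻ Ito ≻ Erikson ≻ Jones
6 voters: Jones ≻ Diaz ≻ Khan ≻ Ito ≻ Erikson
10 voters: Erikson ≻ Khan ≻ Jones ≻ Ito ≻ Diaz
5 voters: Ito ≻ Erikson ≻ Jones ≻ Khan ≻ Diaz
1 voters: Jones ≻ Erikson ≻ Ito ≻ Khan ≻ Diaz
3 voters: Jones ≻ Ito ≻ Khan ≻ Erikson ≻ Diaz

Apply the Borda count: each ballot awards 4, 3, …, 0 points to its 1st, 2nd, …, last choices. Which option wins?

Jones

Borda scores:
  Diaz: 4·4 + 6·3 + 10·0 + 5·0 + 0 + 3·0 = 34
  Ito: 4·2 + 6·1 + 10·1 + 5·4 + 2 + 3·3 = 55
  Khan: 4·3 + 6·2 + 10·3 + 5·1 + 1 + 3·2 = 66
  Jones: 4·0 + 6·4 + 10·2 + 5·2 + 4 + 3·4 = 70
  Erikson: 4·1 + 6·0 + 10·4 + 5·3 + 3 + 3·1 = 65
Jones has the highest total.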